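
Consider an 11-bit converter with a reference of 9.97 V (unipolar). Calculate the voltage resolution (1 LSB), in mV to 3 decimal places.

Full-scale span = 9.97 V.
LSB = 9.97 / 2^11 = 9.97 / 2048 = 0.00486816 V = 4.868 mV.

4.868 mV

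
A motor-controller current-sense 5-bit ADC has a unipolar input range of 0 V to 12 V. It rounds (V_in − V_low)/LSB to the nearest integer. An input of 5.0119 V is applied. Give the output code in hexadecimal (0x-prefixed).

code 0xD (decimal 13)

LSB = 12 V / 32 = 375.000 mV.
(V_in − V_low)/LSB = (5.0119 − 0) / 0.375 = 13.365.
round(13.365) = 13.
In hexadecimal (0x-prefixed): 0xD.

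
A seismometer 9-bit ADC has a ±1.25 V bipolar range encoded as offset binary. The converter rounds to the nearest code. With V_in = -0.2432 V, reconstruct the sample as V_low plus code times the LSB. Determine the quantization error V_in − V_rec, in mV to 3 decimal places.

One LSB is 2.5 V / 512 = 4.883 mV.
(-0.2432 − (−1.25))/0.00488281 = 206.1926; round gives code 206.
Code 206 maps back to (−1.25) + 206×0.00488281 V = -0.24414062 V.
Difference: 0.000940625 V → 0.941 mV.

0.941 mV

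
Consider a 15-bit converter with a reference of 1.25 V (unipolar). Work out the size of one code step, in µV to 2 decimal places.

Full-scale span = 1.25 V.
LSB = 1.25 / 2^15 = 1.25 / 32768 = 3.8147e-05 V = 38.15 µV.

38.15 µV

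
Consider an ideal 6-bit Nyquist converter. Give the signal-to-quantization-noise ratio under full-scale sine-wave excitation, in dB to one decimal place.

SNR ≈ 6.02·N + 1.76 dB = 6.02·6 + 1.76 = 37.88 dB.

37.9 dB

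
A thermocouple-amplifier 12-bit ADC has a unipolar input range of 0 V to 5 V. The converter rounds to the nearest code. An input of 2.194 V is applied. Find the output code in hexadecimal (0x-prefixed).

code 0x705 (decimal 1797)

Full-scale span = 5 V; LSB = 5/2^12 = 1.221 mV.
(2.194 − 0) / 0.0012207 = 1797.325 LSBs.
round(1797.325) = 1797.
In hexadecimal (0x-prefixed): 0x705.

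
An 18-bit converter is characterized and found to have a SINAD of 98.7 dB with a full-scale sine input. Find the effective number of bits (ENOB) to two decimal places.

ENOB = (SINAD − 1.76) / 6.02 = (98.7 − 1.76)/6.02 = 16.103.

16.10 bits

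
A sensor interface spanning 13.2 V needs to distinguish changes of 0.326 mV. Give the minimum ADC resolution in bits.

Number of steps required ≥ 13.2 V / 0.326 mV = 40490.80.
Need 2^N ≥ 40490.80; 2^15 = 32768, 2^16 = 65536.
Minimum N = 16.

16 bits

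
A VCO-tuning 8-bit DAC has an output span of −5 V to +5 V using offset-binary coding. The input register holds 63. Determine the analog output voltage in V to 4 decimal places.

LSB = 10 V / 2^8 = 39.062 mV.
V_out = (−5) + 63 × 0.0390625 V = -2.53906 V.

-2.5391 V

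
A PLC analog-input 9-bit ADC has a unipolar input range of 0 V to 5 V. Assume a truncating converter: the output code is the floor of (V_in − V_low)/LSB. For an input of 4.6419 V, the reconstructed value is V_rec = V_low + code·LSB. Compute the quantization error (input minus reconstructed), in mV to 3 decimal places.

3.228 mV

One LSB is 5 V / 512 = 9.766 mV.
(4.6419 − 0)/0.00976562 = 475.3306; ⌊·⌋ gives code 475.
Code 475 maps back to 0 + 475×0.00976562 V = 4.6386719 V.
Error = 4.6419 − 4.6386719 = 0.00322813 V = 3.228 mV.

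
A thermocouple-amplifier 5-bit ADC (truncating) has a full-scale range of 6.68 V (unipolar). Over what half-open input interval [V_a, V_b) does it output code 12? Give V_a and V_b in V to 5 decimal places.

[2.50500 V, 2.71375 V)

LSB = 6.68/2^5 = 208.750 mV.
V_a = V_low + 12·LSB = 2.505 V; V_b = V_low + 13·LSB = 2.71375 V.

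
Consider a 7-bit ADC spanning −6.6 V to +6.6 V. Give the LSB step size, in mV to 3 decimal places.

Full-scale span = 13.2 V.
LSB = 13.2 / 2^7 = 13.2 / 128 = 0.103125 V = 103.125 mV.

103.125 mV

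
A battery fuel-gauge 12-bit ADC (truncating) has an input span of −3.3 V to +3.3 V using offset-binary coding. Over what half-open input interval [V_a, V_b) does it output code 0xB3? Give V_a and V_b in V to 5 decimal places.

[-3.01157 V, -3.00996 V)

LSB = 6.6/2^12 = 1.611 mV.
Code 0xB3 = 179 decimal.
V_a = V_low + 179·LSB = -3.01157 V; V_b = V_low + 180·LSB = -3.00996 V.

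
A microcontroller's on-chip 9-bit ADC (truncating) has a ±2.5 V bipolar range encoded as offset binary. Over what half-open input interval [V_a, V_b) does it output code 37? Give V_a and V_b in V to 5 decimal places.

LSB = 5/2^9 = 9.766 mV.
V_a = V_low + 37·LSB = -2.13867 V; V_b = V_low + 38·LSB = -2.12891 V.

[-2.13867 V, -2.12891 V)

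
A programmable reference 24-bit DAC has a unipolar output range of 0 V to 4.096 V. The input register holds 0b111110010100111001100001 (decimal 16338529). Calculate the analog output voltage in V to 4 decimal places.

LSB = 4.096 V / 2^24 = 0.24 µV.
Code 0b111110010100111001100001 = 16338529 decimal.
V_out = 0 + 16338529 × 2.44141e-07 V = 3.9889 V.

3.9889 V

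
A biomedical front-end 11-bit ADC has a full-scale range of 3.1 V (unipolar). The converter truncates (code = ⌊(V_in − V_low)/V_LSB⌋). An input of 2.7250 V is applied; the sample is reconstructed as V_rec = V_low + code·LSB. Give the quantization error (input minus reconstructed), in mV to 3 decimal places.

LSB = 3.1/2^11 = 1.514 mV.
Scaled input = 1800.2581 LSBs, so code = 1800.
V_rec = 0 + 1800·0.00151367 = 2.7246094 V.
V_in − V_rec = 0.000390625 V = 0.391 mV.

0.391 mV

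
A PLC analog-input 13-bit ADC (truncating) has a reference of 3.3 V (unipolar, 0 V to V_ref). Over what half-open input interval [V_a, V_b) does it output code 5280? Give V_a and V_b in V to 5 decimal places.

LSB = 3.3/2^13 = 402.83 µV.
V_a = V_low + 5280·LSB = 2.12695 V; V_b = V_low + 5281·LSB = 2.12736 V.

[2.12695 V, 2.12736 V)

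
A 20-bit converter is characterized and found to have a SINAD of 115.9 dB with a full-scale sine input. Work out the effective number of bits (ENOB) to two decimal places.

ENOB = (SINAD − 1.76) / 6.02 = (115.9 − 1.76)/6.02 = 18.960.

18.96 bits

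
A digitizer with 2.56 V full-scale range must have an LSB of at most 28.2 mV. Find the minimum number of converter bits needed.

Number of steps required ≥ 2.56 V / 28.2 mV = 90.78.
Need 2^N ≥ 90.78; 2^6 = 64, 2^7 = 128.
Minimum N = 7.

7 bits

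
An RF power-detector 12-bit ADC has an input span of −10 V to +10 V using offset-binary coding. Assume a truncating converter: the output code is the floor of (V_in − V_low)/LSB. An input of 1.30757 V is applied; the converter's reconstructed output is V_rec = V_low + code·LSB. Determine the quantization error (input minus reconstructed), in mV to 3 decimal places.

One LSB is 20 V / 4096 = 4.883 mV.
Scaled input = 2315.7903 LSBs, so code = 2315.
Code 2315 maps back to (−10) + 2315×0.00488281 V = 1.3037109 V.
V_in − V_rec = 0.00385906 V = 3.859 mV.

3.859 mV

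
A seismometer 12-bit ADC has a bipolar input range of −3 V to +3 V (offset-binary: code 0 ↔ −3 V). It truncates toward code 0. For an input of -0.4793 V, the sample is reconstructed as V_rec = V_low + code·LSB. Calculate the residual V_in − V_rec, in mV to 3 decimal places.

1.169 mV

Step size: 6 V ÷ 2^12 = 1.465 mV.
Scaled input = 1720.7979 LSBs, so code = 1720.
Code 1720 maps back to (−3) + 1720×0.00146484 V = -0.48046875 V.
V_in − V_rec = 0.00116875 V = 1.169 mV.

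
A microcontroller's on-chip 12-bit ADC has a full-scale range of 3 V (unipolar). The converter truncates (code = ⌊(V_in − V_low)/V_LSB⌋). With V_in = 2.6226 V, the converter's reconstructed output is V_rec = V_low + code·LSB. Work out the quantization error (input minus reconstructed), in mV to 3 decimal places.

Step size: 3 V ÷ 2^12 = 0.732 mV.
Scaled input = 3580.7232 LSBs, so code = 3580.
V_rec = 0 + 3580·0.000732422 = 2.6220703 V.
Error = 2.6226 − 2.6220703 = 0.000529687 V = 0.530 mV.

0.530 mV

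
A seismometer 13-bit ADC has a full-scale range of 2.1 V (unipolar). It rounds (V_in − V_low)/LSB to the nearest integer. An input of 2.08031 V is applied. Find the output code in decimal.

code 8115

LSB = 2.1 V / 8192 = 256.35 µV.
(2.08031 − 0) / 0.000256348 = 8115.190 LSBs.
Round → code 8115.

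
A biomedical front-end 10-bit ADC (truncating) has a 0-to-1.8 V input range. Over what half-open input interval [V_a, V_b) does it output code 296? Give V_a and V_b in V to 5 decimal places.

LSB = 1.8/2^10 = 1.758 mV.
V_a = V_low + 296·LSB = 0.520312 V; V_b = V_low + 297·LSB = 0.52207 V.

[0.52031 V, 0.52207 V)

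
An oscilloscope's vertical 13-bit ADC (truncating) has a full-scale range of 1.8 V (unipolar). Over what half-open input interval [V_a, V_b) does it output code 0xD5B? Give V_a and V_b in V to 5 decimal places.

LSB = 1.8/2^13 = 219.73 µV.
Code 0xD5B = 3419 decimal.
V_a = V_low + 3419·LSB = 0.751245 V; V_b = V_low + 3420·LSB = 0.751465 V.

[0.75125 V, 0.75146 V)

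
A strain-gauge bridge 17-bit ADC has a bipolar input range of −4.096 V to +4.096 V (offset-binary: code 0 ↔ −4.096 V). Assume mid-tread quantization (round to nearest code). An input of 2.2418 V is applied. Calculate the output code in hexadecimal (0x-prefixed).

With 131072 levels over 8.192 V, one step is 62.50 µV.
(2.2418 − (−4.096)) / 6.25e-05 = 101404.800 LSBs.
Round → code 101405.
In hexadecimal (0x-prefixed): 0x18C1D.

code 0x18C1D (decimal 101405)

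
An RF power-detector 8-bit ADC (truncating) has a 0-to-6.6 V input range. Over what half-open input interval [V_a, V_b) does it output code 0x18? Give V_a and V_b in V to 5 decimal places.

LSB = 6.6/2^8 = 25.781 mV.
Code 0x18 = 24 decimal.
V_a = V_low + 24·LSB = 0.61875 V; V_b = V_low + 25·LSB = 0.644531 V.

[0.61875 V, 0.64453 V)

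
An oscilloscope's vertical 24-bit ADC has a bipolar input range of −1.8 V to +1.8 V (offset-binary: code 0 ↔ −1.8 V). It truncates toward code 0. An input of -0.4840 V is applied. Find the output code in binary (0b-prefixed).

code 0b10111011001010100001100 (decimal 6133004)

Full-scale span = 3.6 V; LSB = 3.6/2^24 = 0.21 µV.
(-0.4840 − (−1.8)) / 2.14577e-07 = 6133004.516 LSBs.
⌊·⌋(6133004.516) = 6133004.
In binary (0b-prefixed): 0b10111011001010100001100.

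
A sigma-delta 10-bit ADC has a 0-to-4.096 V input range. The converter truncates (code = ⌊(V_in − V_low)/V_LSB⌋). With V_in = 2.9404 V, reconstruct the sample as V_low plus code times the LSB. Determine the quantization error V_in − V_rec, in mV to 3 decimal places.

0.400 mV

Step size: 4.096 V ÷ 2^10 = 4.000 mV.
(2.9404 − 0)/0.004 = 735.1000; ⌊·⌋ gives code 735.
Reconstructed: 2.94 V.
Difference: 0.0004 V → 0.400 mV.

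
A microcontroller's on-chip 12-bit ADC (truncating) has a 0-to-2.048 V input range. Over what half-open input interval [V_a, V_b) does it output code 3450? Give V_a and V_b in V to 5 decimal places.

LSB = 2.048/2^12 = 0.500 mV.
V_a = V_low + 3450·LSB = 1.725 V; V_b = V_low + 3451·LSB = 1.7255 V.

[1.72500 V, 1.72550 V)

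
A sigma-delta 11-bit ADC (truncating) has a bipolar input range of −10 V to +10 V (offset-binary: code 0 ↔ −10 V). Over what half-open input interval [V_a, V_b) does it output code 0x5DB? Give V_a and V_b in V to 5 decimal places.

LSB = 20/2^11 = 9.766 mV.
Code 0x5DB = 1499 decimal.
V_a = V_low + 1499·LSB = 4.63867 V; V_b = V_low + 1500·LSB = 4.64844 V.

[4.63867 V, 4.64844 V)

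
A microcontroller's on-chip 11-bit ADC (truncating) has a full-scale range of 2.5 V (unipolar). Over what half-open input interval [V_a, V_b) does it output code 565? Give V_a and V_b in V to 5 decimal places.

[0.68970 V, 0.69092 V)

LSB = 2.5/2^11 = 1.221 mV.
V_a = V_low + 565·LSB = 0.689697 V; V_b = V_low + 566·LSB = 0.690918 V.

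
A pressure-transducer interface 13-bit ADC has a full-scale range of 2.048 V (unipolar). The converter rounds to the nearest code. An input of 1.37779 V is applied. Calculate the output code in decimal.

LSB = 2.048 V / 8192 = 250.00 µV.
(V_in − V_low)/LSB = (1.37779 − 0) / 0.00025 = 5511.160.
Round → code 5511.

code 5511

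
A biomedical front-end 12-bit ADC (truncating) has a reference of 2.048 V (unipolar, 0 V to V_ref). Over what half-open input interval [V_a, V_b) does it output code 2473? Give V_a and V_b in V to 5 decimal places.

[1.23650 V, 1.23700 V)

LSB = 2.048/2^12 = 0.500 mV.
V_a = V_low + 2473·LSB = 1.2365 V; V_b = V_low + 2474·LSB = 1.237 V.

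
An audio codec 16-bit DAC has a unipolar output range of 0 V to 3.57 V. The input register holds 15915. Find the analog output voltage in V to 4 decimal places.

0.8670 V

LSB = 3.57 V / 2^16 = 54.47 µV.
V_out = 0 + 15915 × 5.44739e-05 V = 0.866952 V.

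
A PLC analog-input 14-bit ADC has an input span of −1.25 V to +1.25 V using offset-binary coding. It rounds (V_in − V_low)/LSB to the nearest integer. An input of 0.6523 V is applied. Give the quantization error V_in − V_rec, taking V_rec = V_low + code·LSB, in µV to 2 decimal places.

LSB = 2.5/2^14 = 152.59 µV.
(0.6523 − (−1.25))/0.000152588 = 12466.9133; round gives code 12467.
Reconstructed: 0.65231323 V.
Difference: -1.32324e-05 V → -13.23 µV.

-13.23 µV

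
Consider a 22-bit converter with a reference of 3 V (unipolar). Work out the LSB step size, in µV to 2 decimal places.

Full-scale span = 3 V.
LSB = 3 / 2^22 = 3 / 4194304 = 7.15256e-07 V = 0.72 µV.

0.72 µV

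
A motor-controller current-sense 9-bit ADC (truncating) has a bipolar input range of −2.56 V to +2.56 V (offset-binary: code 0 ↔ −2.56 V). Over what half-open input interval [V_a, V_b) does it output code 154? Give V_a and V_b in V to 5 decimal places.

LSB = 5.12/2^9 = 10.000 mV.
V_a = V_low + 154·LSB = -1.02 V; V_b = V_low + 155·LSB = -1.01 V.

[-1.02000 V, -1.01000 V)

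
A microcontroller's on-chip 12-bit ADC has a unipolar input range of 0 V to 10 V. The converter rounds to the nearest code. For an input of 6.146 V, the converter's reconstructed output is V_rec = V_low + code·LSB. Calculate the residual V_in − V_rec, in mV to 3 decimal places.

0.980 mV

Step size: 10 V ÷ 2^12 = 2.441 mV.
(6.146 − 0)/0.00244141 = 2517.4016; round gives code 2517.
Reconstructed: 6.1450195 V.
V_in − V_rec = 0.000980469 V = 0.980 mV.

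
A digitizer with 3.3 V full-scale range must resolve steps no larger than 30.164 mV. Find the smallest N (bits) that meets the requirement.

Number of steps required ≥ 3.3 V / 30.164 mV = 109.40.
Need 2^N ≥ 109.40; 2^6 = 64, 2^7 = 128.
Minimum N = 7.

7 bits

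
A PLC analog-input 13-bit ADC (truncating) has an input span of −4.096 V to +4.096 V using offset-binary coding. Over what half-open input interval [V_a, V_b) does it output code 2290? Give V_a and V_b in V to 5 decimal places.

[-1.80600 V, -1.80500 V)

LSB = 8.192/2^13 = 1.000 mV.
V_a = V_low + 2290·LSB = -1.806 V; V_b = V_low + 2291·LSB = -1.805 V.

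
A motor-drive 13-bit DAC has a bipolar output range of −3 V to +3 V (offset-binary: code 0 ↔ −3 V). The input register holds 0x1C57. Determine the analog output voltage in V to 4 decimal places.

2.3137 V

LSB = 6 V / 2^13 = 0.732 mV.
Code 0x1C57 = 7255 decimal.
V_out = (−3) + 7255 × 0.000732422 V = 2.31372 V.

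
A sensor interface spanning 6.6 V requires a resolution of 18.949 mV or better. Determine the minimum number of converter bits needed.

9 bits

Number of steps required ≥ 6.6 V / 18.949 mV = 348.30.
Need 2^N ≥ 348.30; 2^8 = 256, 2^9 = 512.
Minimum N = 9.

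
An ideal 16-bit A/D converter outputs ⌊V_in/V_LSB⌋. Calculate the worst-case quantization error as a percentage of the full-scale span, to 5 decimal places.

Truncating → worst-case error = 1 LSB = V_FS/2^16, so 100/65536 = 0.00152588 % of full scale.

0.00153 %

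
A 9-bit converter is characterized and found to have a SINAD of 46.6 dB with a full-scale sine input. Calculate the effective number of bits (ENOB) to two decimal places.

ENOB = (SINAD − 1.76) / 6.02 = (46.6 − 1.76)/6.02 = 7.449.

7.45 bits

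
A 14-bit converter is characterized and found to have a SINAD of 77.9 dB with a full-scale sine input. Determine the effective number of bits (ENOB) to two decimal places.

ENOB = (SINAD − 1.76) / 6.02 = (77.9 − 1.76)/6.02 = 12.648.

12.65 bits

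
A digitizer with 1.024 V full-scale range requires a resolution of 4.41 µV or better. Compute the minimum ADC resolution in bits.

Number of steps required ≥ 1.024 V / 4.41 µV = 232199.55.
Need 2^N ≥ 232199.55; 2^17 = 131072, 2^18 = 262144.
Minimum N = 18.

18 bits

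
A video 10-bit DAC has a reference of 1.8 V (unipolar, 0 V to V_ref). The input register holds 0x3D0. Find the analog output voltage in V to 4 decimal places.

1.7156 V

LSB = 1.8 V / 2^10 = 1.758 mV.
Code 0x3D0 = 976 decimal.
V_out = 0 + 976 × 0.00175781 V = 1.71562 V.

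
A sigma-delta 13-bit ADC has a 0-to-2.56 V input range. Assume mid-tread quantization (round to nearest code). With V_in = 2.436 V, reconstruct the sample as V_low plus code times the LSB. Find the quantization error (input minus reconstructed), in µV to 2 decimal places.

LSB = 2.56/2^13 = 312.50 µV.
(V_in − V_low)/LSB = (2.436 − 0)/0.0003125 = 7795.2000 → code 7795 (round).
Reconstructed: 2.4359375 V.
Difference: 6.25e-05 V → 62.50 µV.

62.50 µV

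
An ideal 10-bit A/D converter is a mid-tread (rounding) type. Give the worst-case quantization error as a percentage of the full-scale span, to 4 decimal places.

Rounding → worst-case error = ½ LSB = V_FS/2^11, so 100/2048 = 0.0488281 % of full scale.

0.0488 %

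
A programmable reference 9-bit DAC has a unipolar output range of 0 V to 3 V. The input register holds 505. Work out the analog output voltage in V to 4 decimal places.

2.9590 V

LSB = 3 V / 2^9 = 5.859 mV.
V_out = 0 + 505 × 0.00585938 V = 2.95898 V.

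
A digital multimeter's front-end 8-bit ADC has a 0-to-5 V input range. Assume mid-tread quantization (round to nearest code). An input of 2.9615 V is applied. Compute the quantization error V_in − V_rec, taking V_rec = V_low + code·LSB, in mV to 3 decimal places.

Step size: 5 V ÷ 2^8 = 19.531 mV.
(2.9615 − 0)/0.0195312 = 151.6288; round gives code 152.
Reconstructed: 2.96875 V.
Difference: -0.00725 V → -7.250 mV.

-7.250 mV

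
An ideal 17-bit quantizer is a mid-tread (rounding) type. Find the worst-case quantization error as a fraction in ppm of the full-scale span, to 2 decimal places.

Rounding → worst-case error = ½ LSB = V_FS/2^18, so 1e+06/262144 = 3.8147 ppm of full scale.

3.81 ppm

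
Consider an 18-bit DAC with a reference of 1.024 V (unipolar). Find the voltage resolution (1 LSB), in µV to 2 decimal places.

3.91 µV

Full-scale span = 1.024 V.
LSB = 1.024 / 2^18 = 1.024 / 262144 = 3.90625e-06 V = 3.91 µV.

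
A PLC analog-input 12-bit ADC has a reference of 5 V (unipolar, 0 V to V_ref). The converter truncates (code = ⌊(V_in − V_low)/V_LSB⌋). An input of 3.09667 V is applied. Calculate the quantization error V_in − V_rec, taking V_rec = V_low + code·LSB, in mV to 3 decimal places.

One LSB is 5 V / 4096 = 1.221 mV.
Scaled input = 2536.7921 LSBs, so code = 2536.
Reconstructed: 3.0957031 V.
Error = 3.09667 − 3.0957031 = 0.000966875 V = 0.967 mV.

0.967 mV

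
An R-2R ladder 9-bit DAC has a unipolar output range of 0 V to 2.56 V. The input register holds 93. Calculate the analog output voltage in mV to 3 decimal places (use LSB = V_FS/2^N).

LSB = 2.56 V / 2^9 = 5.000 mV.
V_out = 0 + 93 × 0.005 V = 0.465 V.
= 465.000 mV.

465.000 mV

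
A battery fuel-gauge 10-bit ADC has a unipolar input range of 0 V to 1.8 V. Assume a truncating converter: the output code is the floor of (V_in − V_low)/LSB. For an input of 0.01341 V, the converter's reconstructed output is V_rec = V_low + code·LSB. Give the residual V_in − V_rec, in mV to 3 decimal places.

1.105 mV

Step size: 1.8 V ÷ 2^10 = 1.758 mV.
(V_in − V_low)/LSB = (0.01341 − 0)/0.00175781 = 7.6288 → code 7 (floor).
Code 7 maps back to 0 + 7×0.00175781 V = 0.012304687 V.
Error = 0.01341 − 0.012304687 = 0.00110531 V = 1.105 mV.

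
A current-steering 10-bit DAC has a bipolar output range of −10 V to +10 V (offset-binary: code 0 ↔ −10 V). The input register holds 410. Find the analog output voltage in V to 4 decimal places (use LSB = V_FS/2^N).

LSB = 20 V / 2^10 = 19.531 mV.
V_out = (−10) + 410 × 0.0195312 V = -1.99219 V.

-1.9922 V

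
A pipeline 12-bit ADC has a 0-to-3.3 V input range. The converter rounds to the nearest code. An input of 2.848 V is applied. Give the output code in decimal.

LSB = 3.3 V / 4096 = 0.806 mV.
(V_in − V_low)/LSB = (2.848 − 0) / 0.000805664 = 3534.972.
So the output code is 3535.

code 3535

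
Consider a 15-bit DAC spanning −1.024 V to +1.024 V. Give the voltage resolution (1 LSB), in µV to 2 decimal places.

Full-scale span = 2.048 V.
LSB = 2.048 / 2^15 = 2.048 / 32768 = 6.25e-05 V = 62.50 µV.

62.50 µV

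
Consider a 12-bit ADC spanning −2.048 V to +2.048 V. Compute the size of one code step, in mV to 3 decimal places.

Full-scale span = 4.096 V.
LSB = 4.096 / 2^12 = 4.096 / 4096 = 0.001 V = 1.000 mV.

1.000 mV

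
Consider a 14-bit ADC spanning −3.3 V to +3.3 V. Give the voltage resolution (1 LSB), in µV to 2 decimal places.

402.83 µV

Full-scale span = 6.6 V.
LSB = 6.6 / 2^14 = 6.6 / 16384 = 0.000402832 V = 402.83 µV.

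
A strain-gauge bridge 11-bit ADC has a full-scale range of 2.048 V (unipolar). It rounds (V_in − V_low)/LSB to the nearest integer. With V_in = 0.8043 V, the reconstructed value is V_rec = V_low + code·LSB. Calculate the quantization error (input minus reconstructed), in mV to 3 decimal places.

0.300 mV

LSB = 2.048/2^11 = 1.000 mV.
Scaled input = 804.3000 LSBs, so code = 804.
Reconstructed: 0.804 V.
Difference: 0.0003 V → 0.300 mV.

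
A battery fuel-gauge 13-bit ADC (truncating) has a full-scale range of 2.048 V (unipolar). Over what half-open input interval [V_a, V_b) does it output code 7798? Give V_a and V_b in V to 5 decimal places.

LSB = 2.048/2^13 = 250.00 µV.
V_a = V_low + 7798·LSB = 1.9495 V; V_b = V_low + 7799·LSB = 1.94975 V.

[1.94950 V, 1.94975 V)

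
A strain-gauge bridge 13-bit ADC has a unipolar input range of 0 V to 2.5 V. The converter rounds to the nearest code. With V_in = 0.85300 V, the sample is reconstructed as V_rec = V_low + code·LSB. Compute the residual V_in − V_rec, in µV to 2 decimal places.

One LSB is 2.5 V / 8192 = 305.18 µV.
(V_in − V_low)/LSB = (0.85300 − 0)/0.000305176 = 2795.1104 → code 2795 (round).
V_rec = 0 + 2795·0.000305176 = 0.85296631 V.
Error = 0.85300 − 0.85296631 = 3.36914e-05 V = 33.69 µV.

33.69 µV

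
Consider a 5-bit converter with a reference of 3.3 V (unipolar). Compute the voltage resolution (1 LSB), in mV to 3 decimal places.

103.125 mV

Full-scale span = 3.3 V.
LSB = 3.3 / 2^5 = 3.3 / 32 = 0.103125 V = 103.125 mV.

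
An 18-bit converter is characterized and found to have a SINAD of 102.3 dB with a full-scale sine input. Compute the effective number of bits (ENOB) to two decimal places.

ENOB = (SINAD − 1.76) / 6.02 = (102.3 − 1.76)/6.02 = 16.701.

16.70 bits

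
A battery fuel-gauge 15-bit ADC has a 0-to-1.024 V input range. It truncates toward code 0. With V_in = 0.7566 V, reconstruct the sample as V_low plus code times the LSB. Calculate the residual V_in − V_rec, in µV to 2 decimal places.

Step size: 1.024 V ÷ 2^15 = 31.25 µV.
(V_in − V_low)/LSB = (0.7566 − 0)/3.125e-05 = 24211.2000 → code 24211 (floor).
V_rec = 0 + 24211·3.125e-05 = 0.75659375 V.
Error = 0.7566 − 0.75659375 = 6.25e-06 V = 6.25 µV.

6.25 µV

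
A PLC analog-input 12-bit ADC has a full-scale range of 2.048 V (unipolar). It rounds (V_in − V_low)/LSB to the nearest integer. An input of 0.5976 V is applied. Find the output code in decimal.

code 1195

LSB = 2.048 V / 4096 = 0.500 mV.
Input sits at 1195.200 steps above V_low.
round(1195.200) = 1195.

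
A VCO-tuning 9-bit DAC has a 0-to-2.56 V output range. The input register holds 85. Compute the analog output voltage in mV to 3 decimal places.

425.000 mV

LSB = 2.56 V / 2^9 = 5.000 mV.
V_out = 0 + 85 × 0.005 V = 0.425 V.
= 425.000 mV.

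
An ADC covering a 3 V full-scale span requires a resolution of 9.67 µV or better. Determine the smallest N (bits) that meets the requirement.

Number of steps required ≥ 3 V / 9.67 µV = 310237.85.
Need 2^N ≥ 310237.85; 2^18 = 262144, 2^19 = 524288.
Minimum N = 19.

19 bits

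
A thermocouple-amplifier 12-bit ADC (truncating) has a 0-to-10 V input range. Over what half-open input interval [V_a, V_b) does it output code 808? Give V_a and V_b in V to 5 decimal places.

LSB = 10/2^12 = 2.441 mV.
V_a = V_low + 808·LSB = 1.97266 V; V_b = V_low + 809·LSB = 1.9751 V.

[1.97266 V, 1.97510 V)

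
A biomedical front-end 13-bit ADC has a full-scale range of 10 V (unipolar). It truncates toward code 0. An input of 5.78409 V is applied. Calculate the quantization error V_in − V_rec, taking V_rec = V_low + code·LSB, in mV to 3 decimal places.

0.399 mV

LSB = 10/2^13 = 1.221 mV.
Scaled input = 4738.3265 LSBs, so code = 4738.
Code 4738 maps back to 0 + 4738×0.0012207 V = 5.7836914 V.
Difference: 0.000398594 V → 0.399 mV.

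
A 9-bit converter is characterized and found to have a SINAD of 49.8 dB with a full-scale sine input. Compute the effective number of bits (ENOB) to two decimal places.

ENOB = (SINAD − 1.76) / 6.02 = (49.8 − 1.76)/6.02 = 7.980.

7.98 bits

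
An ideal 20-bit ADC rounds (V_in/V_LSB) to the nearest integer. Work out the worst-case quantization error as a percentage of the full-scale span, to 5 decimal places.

Rounding → worst-case error = ½ LSB = V_FS/2^21, so 100/2097152 = 4.76837e-05 % of full scale.

0.00005 %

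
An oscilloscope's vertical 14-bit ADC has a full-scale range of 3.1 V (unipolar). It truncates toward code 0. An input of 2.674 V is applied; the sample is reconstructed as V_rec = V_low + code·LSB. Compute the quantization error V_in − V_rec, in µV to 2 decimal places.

98.63 µV

One LSB is 3.1 V / 16384 = 189.21 µV.
Scaled input = 14132.5213 LSBs, so code = 14132.
Code 14132 maps back to 0 + 14132×0.000189209 V = 2.6739014 V.
Error = 2.674 − 2.6739014 = 9.86328e-05 V = 98.63 µV.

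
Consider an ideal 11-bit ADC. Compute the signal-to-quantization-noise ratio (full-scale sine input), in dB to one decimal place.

68.0 dB

SNR ≈ 6.02·N + 1.76 dB = 6.02·11 + 1.76 = 67.98 dB.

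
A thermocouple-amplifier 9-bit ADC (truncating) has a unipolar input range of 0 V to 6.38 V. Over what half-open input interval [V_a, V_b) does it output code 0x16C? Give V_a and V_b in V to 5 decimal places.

[4.53578 V, 4.54824 V)

LSB = 6.38/2^9 = 12.461 mV.
Code 0x16C = 364 decimal.
V_a = V_low + 364·LSB = 4.53578 V; V_b = V_low + 365·LSB = 4.54824 V.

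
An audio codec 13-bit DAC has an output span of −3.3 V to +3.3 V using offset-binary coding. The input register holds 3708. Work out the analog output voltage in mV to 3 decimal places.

LSB = 6.6 V / 2^13 = 0.806 mV.
V_out = (−3.3) + 3708 × 0.000805664 V = -0.312598 V.
= -312.598 mV.

-312.598 mV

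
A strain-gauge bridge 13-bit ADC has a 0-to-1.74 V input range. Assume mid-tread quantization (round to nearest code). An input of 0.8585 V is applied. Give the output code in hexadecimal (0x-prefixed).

code 0xFCA (decimal 4042)

With 8192 levels over 1.74 V, one step is 212.40 µV.
(V_in − V_low)/LSB = (0.8585 − 0) / 0.000212402 = 4041.857.
So the output code is 4042.
In hexadecimal (0x-prefixed): 0xFCA.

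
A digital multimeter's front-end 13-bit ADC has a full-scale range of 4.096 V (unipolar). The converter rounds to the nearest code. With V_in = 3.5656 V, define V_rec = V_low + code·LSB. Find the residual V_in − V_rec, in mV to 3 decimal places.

0.100 mV

LSB = 4.096/2^13 = 0.500 mV.
(V_in − V_low)/LSB = (3.5656 − 0)/0.0005 = 7131.2000 → code 7131 (round).
V_rec = 0 + 7131·0.0005 = 3.5655 V.
Error = 3.5656 − 3.5655 = 0.0001 V = 0.100 mV.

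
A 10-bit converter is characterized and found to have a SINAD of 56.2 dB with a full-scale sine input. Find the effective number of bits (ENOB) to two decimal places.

9.04 bits

ENOB = (SINAD − 1.76) / 6.02 = (56.2 − 1.76)/6.02 = 9.043.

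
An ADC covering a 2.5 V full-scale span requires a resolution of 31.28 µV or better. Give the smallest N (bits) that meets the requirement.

17 bits

Number of steps required ≥ 2.5 V / 31.28 µV = 79923.27.
Need 2^N ≥ 79923.27; 2^16 = 65536, 2^17 = 131072.
Minimum N = 17.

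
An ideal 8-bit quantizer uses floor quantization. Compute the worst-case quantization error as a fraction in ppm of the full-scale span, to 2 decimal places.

Truncating → worst-case error = 1 LSB = V_FS/2^8, so 1e+06/256 = 3906.25 ppm of full scale.

3906.25 ppm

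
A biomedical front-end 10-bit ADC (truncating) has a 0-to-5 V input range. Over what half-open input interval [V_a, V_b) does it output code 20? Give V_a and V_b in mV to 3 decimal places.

[97.656 mV, 102.539 mV)

LSB = 5/2^10 = 4.883 mV.
V_a = V_low + 20·LSB = 0.0976562 V; V_b = V_low + 21·LSB = 0.102539 V.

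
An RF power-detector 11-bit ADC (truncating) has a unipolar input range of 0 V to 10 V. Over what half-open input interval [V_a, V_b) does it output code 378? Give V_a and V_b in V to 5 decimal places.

[1.84570 V, 1.85059 V)

LSB = 10/2^11 = 4.883 mV.
V_a = V_low + 378·LSB = 1.8457 V; V_b = V_low + 379·LSB = 1.85059 V.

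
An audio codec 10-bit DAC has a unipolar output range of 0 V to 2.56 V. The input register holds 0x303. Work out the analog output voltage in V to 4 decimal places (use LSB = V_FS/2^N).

1.9275 V

LSB = 2.56 V / 2^10 = 2.500 mV.
Code 0x303 = 771 decimal.
V_out = 0 + 771 × 0.0025 V = 1.9275 V.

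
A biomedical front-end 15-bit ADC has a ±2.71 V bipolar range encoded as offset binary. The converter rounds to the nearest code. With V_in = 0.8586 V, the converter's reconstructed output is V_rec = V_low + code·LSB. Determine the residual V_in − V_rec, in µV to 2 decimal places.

-18.77 µV

Step size: 5.42 V ÷ 2^15 = 165.41 µV.
Scaled input = 21574.8865 LSBs, so code = 21575.
Code 21575 maps back to (−2.71) + 21575×0.000165405 V = 0.85861877 V.
Error = 0.8586 − 0.85861877 = -1.87744e-05 V = -18.77 µV.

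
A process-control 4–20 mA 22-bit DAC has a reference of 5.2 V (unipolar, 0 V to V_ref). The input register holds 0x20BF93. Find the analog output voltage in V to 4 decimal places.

LSB = 5.2 V / 2^22 = 1.24 µV.
Code 0x20BF93 = 2146195 decimal.
V_out = 0 + 2146195 × 1.23978e-06 V = 2.6608 V.

2.6608 V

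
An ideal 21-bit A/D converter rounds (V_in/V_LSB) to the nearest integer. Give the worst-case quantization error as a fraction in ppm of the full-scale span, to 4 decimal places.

0.2384 ppm

Rounding → worst-case error = ½ LSB = V_FS/2^22, so 1e+06/4194304 = 0.238419 ppm of full scale.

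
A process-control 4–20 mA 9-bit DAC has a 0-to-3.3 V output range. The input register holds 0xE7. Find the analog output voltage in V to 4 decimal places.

LSB = 3.3 V / 2^9 = 6.445 mV.
Code 0xE7 = 231 decimal.
V_out = 0 + 231 × 0.00644531 V = 1.48887 V.

1.4889 V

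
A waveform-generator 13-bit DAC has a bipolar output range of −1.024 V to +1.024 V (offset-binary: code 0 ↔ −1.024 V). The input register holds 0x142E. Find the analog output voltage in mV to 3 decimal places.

LSB = 2.048 V / 2^13 = 250.00 µV.
Code 0x142E = 5166 decimal.
V_out = (−1.024) + 5166 × 0.00025 V = 0.2675 V.
= 267.500 mV.

267.500 mV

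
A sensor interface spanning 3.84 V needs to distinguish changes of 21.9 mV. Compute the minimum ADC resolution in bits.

8 bits

Number of steps required ≥ 3.84 V / 21.9 mV = 175.34.
Need 2^N ≥ 175.34; 2^7 = 128, 2^8 = 256.
Minimum N = 8.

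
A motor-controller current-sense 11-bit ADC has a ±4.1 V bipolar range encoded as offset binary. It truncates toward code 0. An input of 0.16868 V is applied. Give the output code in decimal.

Full-scale span = 8.2 V; LSB = 8.2/2^11 = 4.004 mV.
(0.16868 − (−4.1)) / 0.00400391 = 1066.129 LSBs.
⌊·⌋(1066.129) = 1066.

code 1066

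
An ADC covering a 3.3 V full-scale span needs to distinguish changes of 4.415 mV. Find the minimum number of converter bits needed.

10 bits

Number of steps required ≥ 3.3 V / 4.415 mV = 747.45.
Need 2^N ≥ 747.45; 2^9 = 512, 2^10 = 1024.
Minimum N = 10.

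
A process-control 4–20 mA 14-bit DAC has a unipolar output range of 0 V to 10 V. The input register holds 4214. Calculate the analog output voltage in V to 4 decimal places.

LSB = 10 V / 2^14 = 0.610 mV.
V_out = 0 + 4214 × 0.000610352 V = 2.57202 V.

2.5720 V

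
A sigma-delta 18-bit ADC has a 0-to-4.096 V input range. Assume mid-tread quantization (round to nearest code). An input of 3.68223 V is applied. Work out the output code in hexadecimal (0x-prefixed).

LSB = 4.096 V / 262144 = 15.62 µV.
(V_in − V_low)/LSB = (3.68223 − 0) / 1.5625e-05 = 235662.720.
Round → code 235663.
In hexadecimal (0x-prefixed): 0x3988F.

code 0x3988F (decimal 235663)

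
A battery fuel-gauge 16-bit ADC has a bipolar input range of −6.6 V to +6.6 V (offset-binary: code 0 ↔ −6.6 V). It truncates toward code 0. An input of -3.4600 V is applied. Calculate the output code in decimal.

code 15589

Full-scale span = 13.2 V; LSB = 13.2/2^16 = 201.42 µV.
(-3.4600 − (−6.6)) / 0.000201416 = 15589.624 LSBs.
So the output code is 15589.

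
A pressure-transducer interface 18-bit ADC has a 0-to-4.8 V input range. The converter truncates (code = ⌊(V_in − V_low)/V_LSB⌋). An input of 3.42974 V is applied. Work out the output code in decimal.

code 187309

LSB = 4.8 V / 262144 = 18.31 µV.
(3.42974 − 0) / 1.83105e-05 = 187309.534 LSBs.
So the output code is 187309.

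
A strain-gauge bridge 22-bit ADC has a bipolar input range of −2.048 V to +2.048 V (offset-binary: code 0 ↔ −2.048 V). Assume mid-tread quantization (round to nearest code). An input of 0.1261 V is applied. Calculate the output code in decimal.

LSB = 4.096 V / 4194304 = 0.98 µV.
Input sits at 2226278.400 steps above V_low.
Round → code 2226278.

code 2226278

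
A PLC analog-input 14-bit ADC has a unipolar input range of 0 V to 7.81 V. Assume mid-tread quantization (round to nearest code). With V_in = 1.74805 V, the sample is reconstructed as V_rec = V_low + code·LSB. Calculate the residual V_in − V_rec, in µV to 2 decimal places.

47.68 µV

One LSB is 7.81 V / 16384 = 476.68 µV.
(1.74805 − 0)/0.000476685 = 3667.1000; round gives code 3667.
V_rec = 0 + 3667·0.000476685 = 1.7480023 V.
Difference: 4.76807e-05 V → 47.68 µV.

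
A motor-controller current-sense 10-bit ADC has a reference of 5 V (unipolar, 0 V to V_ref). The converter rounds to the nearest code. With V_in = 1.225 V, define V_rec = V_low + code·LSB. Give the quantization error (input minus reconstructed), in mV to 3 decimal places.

-0.586 mV

LSB = 5/2^10 = 4.883 mV.
Scaled input = 250.8800 LSBs, so code = 251.
Code 251 maps back to 0 + 251×0.00488281 V = 1.2255859 V.
Difference: -0.000585937 V → -0.586 mV.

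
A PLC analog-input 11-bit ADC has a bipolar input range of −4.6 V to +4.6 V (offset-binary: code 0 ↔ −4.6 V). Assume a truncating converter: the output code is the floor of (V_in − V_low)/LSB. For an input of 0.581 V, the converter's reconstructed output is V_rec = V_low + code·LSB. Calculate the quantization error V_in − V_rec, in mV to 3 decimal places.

Step size: 9.2 V ÷ 2^11 = 4.492 mV.
Scaled input = 1153.3357 LSBs, so code = 1153.
V_rec = (−4.6) + 1153·0.00449219 = 0.57949219 V.
Error = 0.581 − 0.57949219 = 0.00150781 V = 1.508 mV.

1.508 mV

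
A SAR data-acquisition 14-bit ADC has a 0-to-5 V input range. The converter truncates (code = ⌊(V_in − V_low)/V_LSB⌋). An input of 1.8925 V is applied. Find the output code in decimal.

code 6201

LSB = 5 V / 16384 = 305.18 µV.
(1.8925 − 0) / 0.000305176 = 6201.344 LSBs.
So the output code is 6201.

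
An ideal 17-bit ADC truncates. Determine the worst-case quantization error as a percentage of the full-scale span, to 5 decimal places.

Truncating → worst-case error = 1 LSB = V_FS/2^17, so 100/131072 = 0.000762939 % of full scale.

0.00076 %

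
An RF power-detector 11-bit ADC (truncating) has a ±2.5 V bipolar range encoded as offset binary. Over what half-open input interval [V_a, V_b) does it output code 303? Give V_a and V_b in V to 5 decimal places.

[-1.76025 V, -1.75781 V)

LSB = 5/2^11 = 2.441 mV.
V_a = V_low + 303·LSB = -1.76025 V; V_b = V_low + 304·LSB = -1.75781 V.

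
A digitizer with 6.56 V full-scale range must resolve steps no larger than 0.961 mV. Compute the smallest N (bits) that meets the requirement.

13 bits

Number of steps required ≥ 6.56 V / 0.961 mV = 6826.22.
Need 2^N ≥ 6826.22; 2^12 = 4096, 2^13 = 8192.
Minimum N = 13.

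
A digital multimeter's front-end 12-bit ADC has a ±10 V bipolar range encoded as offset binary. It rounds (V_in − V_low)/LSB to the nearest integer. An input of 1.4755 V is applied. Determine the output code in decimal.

LSB = 20 V / 4096 = 4.883 mV.
Input sits at 2350.182 steps above V_low.
So the output code is 2350.

code 2350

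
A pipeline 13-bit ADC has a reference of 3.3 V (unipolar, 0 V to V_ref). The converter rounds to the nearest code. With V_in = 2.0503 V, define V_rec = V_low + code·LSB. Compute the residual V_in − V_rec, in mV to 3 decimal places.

One LSB is 3.3 V / 8192 = 402.83 µV.
Scaled input = 5089.7144 LSBs, so code = 5090.
Code 5090 maps back to 0 + 5090×0.000402832 V = 2.050415 V.
Difference: -0.000115039 V → -0.115 mV.

-0.115 mV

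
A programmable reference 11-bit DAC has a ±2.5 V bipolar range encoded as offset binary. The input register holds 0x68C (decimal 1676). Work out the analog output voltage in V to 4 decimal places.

LSB = 5 V / 2^11 = 2.441 mV.
Code 0x68C = 1676 decimal.
V_out = (−2.5) + 1676 × 0.00244141 V = 1.5918 V.

1.5918 V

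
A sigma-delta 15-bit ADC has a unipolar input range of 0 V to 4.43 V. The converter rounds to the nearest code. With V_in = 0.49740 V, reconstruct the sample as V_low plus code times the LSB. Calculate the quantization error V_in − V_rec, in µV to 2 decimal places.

25.43 µV

Step size: 4.43 V ÷ 2^15 = 135.19 µV.
(V_in − V_low)/LSB = (0.49740 − 0)/0.000135193 = 3679.1881 → code 3679 (round).
Reconstructed: 0.49737457 V.
V_in − V_rec = 2.54272e-05 V = 25.43 µV.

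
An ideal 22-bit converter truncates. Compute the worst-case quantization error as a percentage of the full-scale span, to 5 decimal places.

0.00002 %

Truncating → worst-case error = 1 LSB = V_FS/2^22, so 100/4194304 = 2.38419e-05 % of full scale.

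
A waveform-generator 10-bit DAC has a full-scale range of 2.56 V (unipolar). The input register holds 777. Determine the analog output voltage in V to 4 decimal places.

1.9425 V

LSB = 2.56 V / 2^10 = 2.500 mV.
V_out = 0 + 777 × 0.0025 V = 1.9425 V.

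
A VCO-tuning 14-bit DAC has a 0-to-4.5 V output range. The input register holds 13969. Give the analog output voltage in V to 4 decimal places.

3.8367 V

LSB = 4.5 V / 2^14 = 274.66 µV.
V_out = 0 + 13969 × 0.000274658 V = 3.8367 V.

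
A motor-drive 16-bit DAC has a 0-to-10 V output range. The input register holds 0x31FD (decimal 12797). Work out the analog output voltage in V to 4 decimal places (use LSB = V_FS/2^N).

LSB = 10 V / 2^16 = 152.59 µV.
Code 0x31FD = 12797 decimal.
V_out = 0 + 12797 × 0.000152588 V = 1.95267 V.

1.9527 V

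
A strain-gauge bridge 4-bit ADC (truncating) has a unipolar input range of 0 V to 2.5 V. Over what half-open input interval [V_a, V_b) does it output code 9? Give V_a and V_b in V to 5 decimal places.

LSB = 2.5/2^4 = 156.250 mV.
V_a = V_low + 9·LSB = 1.40625 V; V_b = V_low + 10·LSB = 1.5625 V.

[1.40625 V, 1.56250 V)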